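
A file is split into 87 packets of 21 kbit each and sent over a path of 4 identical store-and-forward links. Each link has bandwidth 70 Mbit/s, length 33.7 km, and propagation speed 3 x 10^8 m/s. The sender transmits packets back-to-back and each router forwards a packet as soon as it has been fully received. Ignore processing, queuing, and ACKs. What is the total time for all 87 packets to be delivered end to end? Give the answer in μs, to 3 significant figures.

27400 μs

Per-hop transmission t_tx = L/R = 21000/70000000 = 300 μs.
Per-hop propagation t_prop = 33700/300000000 = 112.333 μs.
Pipeline fill: first packet needs 4·t_tx to clear all hops; remaining 86 packets each add one t_tx.
Total = (4+87-1)·t_tx + 4·t_prop = 90·300 + 4·112.333 = 27400 μs.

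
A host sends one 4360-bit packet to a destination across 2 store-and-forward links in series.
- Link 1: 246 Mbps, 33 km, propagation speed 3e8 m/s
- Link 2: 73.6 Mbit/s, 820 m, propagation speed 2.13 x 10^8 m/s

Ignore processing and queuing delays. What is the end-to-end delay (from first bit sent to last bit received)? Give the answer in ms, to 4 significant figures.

0.1908 ms

Transmission delays (L/R per hop): 0.0177236, 0.0592391 ms; sum = 0.0769627 ms.
Propagation delays (d/s per hop): 0.11, 0.00384977 ms; sum = 0.11385 ms.
End-to-end = 0.1908 ms.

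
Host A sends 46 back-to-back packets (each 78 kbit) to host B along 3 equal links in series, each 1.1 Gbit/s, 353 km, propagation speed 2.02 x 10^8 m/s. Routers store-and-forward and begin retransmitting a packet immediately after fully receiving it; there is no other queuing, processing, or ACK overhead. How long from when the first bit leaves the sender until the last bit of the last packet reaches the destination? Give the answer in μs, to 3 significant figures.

Per-hop transmission t_tx = L/R = 78000/1100000000 = 70.9091 μs.
Per-hop propagation t_prop = 353000/202000000 = 1747.52 μs.
Pipeline fill: first packet needs 3·t_tx to clear all hops; remaining 45 packets each add one t_tx.
Total = (3+46-1)·t_tx + 3·t_prop = 48·70.9091 + 3·1747.52 = 8650 μs.

8650 μs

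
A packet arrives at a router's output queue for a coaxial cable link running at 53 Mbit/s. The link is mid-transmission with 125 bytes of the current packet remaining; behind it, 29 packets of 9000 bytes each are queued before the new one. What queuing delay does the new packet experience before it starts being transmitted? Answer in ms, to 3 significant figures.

39.4 ms

Each queued packet: L/R = 72000/53000000 = 1.35849 ms.
29 queued → 39.3962 ms.
Plus remaining 1000 bits of current packet: 0.0188679 ms.
Queuing delay = 39.4 ms.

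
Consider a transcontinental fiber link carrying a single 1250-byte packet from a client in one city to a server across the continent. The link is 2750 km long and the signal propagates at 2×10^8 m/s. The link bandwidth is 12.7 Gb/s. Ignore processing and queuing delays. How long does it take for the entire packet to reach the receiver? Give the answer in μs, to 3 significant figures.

L = 1250 × 8 = 10000 bits.
Transmission delay = L/R = 10000 / 12700000000 = 0.787402 μs.
Propagation delay = d/s = 2750000 m / 200000000 m/s = 13750 μs.
Total = 13800 μs.

13800 μs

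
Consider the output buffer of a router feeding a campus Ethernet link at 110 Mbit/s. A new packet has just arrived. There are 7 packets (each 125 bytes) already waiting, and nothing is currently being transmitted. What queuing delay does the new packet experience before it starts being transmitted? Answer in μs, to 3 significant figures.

Each queued packet: L/R = 1000/110000000 = 9.09091 μs.
7 queued → 63.6364 μs.
Queuing delay = 63.6 μs.

63.6 μs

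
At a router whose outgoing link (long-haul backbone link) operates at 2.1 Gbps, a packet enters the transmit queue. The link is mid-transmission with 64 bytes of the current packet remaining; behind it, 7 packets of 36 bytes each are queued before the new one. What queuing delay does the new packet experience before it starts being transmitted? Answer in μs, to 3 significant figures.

1.20 μs

Each queued packet: L/R = 288/2100000000 = 0.137143 μs.
7 queued → 0.96 μs.
Plus remaining 512 bits of current packet: 0.24381 μs.
Queuing delay = 1.20 μs.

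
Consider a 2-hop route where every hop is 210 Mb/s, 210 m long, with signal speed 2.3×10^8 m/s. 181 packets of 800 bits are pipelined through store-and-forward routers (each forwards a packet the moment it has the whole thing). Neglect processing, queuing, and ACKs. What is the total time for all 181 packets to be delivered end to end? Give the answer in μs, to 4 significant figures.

695.2 μs

Per-hop transmission t_tx = L/R = 800/210000000 = 3.80952 μs.
Per-hop propagation t_prop = 210/2.3e+08 = 0.913043 μs.
Pipeline fill: first packet needs 2·t_tx to clear all hops; remaining 180 packets each add one t_tx.
Total = (2+181-1)·t_tx + 2·t_prop = 182·3.80952 + 2·0.913043 = 695.2 μs.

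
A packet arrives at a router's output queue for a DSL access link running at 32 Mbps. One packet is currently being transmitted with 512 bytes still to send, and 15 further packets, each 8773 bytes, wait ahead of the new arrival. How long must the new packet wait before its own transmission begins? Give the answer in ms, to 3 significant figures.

Each queued packet: L/R = 70184/32000000 = 2.19325 ms.
15 queued → 32.8988 ms.
Plus remaining 4096 bits of current packet: 0.128 ms.
Queuing delay = 33.0 ms.

33.0 ms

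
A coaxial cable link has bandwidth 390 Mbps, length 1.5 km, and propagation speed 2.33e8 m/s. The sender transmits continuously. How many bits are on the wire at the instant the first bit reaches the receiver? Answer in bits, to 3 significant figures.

2510 bits

Propagation delay = 1500 / 233000000 = 6.43777e-06 s.
BDP = R × t_prop = 390000000 × 6.43777e-06 = 2510.73 bits.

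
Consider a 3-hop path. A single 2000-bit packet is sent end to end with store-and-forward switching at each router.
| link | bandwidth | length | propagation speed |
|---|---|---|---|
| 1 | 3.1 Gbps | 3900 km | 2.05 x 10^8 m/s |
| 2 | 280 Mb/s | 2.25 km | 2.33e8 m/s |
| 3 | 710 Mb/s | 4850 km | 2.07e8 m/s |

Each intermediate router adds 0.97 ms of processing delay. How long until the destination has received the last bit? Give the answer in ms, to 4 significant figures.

44.41 ms

Transmission delays (L/R per hop): 0.000645161, 0.00714286, 0.0028169 ms; sum = 0.0106049 ms.
Propagation delays (d/s per hop): 19.0244, 0.00965665, 23.43 ms; sum = 42.464 ms.
Processing at 2 router(s): 2 × 0.97 ms = 1.94 ms.
End-to-end = 44.41 ms.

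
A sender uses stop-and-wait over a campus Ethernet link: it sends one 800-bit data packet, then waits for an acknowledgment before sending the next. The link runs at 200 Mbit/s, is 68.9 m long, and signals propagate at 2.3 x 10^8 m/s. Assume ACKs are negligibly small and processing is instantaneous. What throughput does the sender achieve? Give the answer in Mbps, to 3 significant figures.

174 Mbps

t_tx = L/R = 800/200000000 = 4e-06 s.
t_prop = 68.9/2.3e+08 = 2.99565e-07 s; RTT = 5.9913e-07 s.
Cycle = t_tx + RTT = 4.59913e-06 s.
Throughput = L / cycle = 800 / 4.59913e-06 = 174 Mbps.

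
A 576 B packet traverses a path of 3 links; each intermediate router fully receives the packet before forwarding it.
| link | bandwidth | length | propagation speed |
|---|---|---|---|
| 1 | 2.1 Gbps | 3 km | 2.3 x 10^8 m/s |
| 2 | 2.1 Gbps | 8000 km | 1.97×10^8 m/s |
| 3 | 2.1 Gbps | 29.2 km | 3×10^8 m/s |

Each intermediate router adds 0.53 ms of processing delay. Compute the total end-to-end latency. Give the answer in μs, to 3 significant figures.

L = 576 × 8 = 4608 bits.
Transmission delay per hop = L/R = 4608/2100000000 = 2.19429 μs; 3 hops → 6.58286 μs.
Propagation delays (d/s per hop): 13.0435, 40609.1, 97.3333 μs; sum = 40719.5 μs.
Processing at 2 router(s): 2 × 0.53 ms = 1060 μs.
End-to-end = 41800 μs.

41800 μs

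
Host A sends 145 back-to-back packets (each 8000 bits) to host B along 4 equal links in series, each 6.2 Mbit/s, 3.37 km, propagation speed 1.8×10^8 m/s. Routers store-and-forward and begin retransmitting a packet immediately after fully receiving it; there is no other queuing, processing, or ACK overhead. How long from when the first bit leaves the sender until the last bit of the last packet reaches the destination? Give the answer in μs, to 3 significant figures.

Per-hop transmission t_tx = L/R = 8000/6200000 = 1290.32 μs.
Per-hop propagation t_prop = 3370/180000000 = 18.7222 μs.
Pipeline fill: first packet needs 4·t_tx to clear all hops; remaining 144 packets each add one t_tx.
Total = (4+145-1)·t_tx + 4·t_prop = 148·1290.32 + 4·18.7222 = 191000 μs.

191000 μs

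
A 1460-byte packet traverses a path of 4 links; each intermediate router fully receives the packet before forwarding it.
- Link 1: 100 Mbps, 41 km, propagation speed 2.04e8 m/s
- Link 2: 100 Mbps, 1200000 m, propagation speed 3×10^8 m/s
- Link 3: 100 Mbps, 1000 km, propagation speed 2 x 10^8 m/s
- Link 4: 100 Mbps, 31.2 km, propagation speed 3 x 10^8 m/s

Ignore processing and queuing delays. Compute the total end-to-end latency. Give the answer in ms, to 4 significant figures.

L = 1460 × 8 = 11680 bits.
Transmission delay per hop = L/R = 11680/100000000 = 0.1168 ms; 4 hops → 0.4672 ms.
Propagation delays (d/s per hop): 0.20098, 4, 5, 0.104 ms; sum = 9.30498 ms.
End-to-end = 9.772 ms.

9.772 ms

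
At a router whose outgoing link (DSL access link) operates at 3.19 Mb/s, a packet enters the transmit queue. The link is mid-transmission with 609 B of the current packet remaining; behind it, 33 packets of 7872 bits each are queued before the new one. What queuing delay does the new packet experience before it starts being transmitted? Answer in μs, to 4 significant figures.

Each queued packet: L/R = 7872/3190000 = 2467.71 μs.
33 queued → 81434.5 μs.
Plus remaining 4872 bits of current packet: 1527.27 μs.
Queuing delay = 82960 μs.

82960 μs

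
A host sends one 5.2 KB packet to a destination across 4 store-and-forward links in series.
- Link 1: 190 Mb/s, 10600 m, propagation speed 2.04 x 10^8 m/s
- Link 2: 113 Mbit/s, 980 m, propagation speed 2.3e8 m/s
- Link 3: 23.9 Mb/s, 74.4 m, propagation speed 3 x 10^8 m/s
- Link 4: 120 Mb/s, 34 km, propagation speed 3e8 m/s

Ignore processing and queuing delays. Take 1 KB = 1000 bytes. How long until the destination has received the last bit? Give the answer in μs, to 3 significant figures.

2840 μs

L = 41600 bits.
Transmission delays (L/R per hop): 218.947, 368.142, 1740.59, 346.667 μs; sum = 2674.34 μs.
Propagation delays (d/s per hop): 51.9608, 4.26087, 0.248, 113.333 μs; sum = 169.803 μs.
End-to-end = 2840 μs.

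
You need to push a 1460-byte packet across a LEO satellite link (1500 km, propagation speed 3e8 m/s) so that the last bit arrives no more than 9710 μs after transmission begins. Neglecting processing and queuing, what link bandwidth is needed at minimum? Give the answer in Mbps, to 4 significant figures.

2.480 Mbps

L = 11680 bits.
Propagation delay = 1500000 / 300000000 = 5000 μs.
Transmission budget = 9710 − 5000 = 4710 μs.
R ≥ L / t_tx = 11680 bits / 0.00471 s = 2.480 Mbps.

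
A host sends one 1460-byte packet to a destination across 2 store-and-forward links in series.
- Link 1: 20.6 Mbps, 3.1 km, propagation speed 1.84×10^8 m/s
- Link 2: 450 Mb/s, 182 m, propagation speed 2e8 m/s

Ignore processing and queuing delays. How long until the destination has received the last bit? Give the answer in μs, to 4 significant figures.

610.7 μs

L = 1460 × 8 = 11680 bits.
Transmission delays (L/R per hop): 566.99, 25.9556 μs; sum = 592.946 μs.
Propagation delays (d/s per hop): 16.8478, 0.91 μs; sum = 17.7578 μs.
End-to-end = 610.7 μs.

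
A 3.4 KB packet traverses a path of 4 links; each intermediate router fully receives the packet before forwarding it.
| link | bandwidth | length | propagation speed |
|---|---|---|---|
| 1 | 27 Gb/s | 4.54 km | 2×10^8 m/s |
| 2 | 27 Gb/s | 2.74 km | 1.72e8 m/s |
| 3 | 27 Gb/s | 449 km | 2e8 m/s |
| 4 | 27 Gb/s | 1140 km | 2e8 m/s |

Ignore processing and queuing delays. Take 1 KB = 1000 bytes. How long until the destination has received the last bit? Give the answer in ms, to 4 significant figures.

7.988 ms

L = 27200 bits.
Transmission delay per hop = L/R = 27200/27000000000 = 0.00100741 ms; 4 hops → 0.00402963 ms.
Propagation delays (d/s per hop): 0.0227, 0.0159302, 2.245, 5.7 ms; sum = 7.98363 ms.
End-to-end = 7.988 ms.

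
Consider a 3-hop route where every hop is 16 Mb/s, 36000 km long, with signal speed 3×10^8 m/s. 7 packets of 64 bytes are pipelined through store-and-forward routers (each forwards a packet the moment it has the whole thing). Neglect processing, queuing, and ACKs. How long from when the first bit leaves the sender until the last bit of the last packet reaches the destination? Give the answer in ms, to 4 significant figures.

Per-hop transmission t_tx = L/R = 512/16000000 = 0.032 ms.
Per-hop propagation t_prop = 36000000/300000000 = 120 ms.
Pipeline fill: first packet needs 3·t_tx to clear all hops; remaining 6 packets each add one t_tx.
Total = (3+7-1)·t_tx + 3·t_prop = 9·0.032 + 3·120 = 360.3 ms.

360.3 ms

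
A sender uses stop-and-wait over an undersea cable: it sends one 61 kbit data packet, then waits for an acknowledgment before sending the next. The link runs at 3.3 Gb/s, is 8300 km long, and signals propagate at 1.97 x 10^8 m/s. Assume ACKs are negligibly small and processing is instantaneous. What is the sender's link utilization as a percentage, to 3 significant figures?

t_tx = L/R = 61000/3300000000 = 1.84848e-05 s.
t_prop = 8300000/197000000 = 0.042132 s; RTT = 0.084264 s.
Cycle = t_tx + RTT = 0.0842824 s.
Utilization = t_tx / cycle = 1.84848e-05/0.0842824 = 0.0219 %.

0.0219 %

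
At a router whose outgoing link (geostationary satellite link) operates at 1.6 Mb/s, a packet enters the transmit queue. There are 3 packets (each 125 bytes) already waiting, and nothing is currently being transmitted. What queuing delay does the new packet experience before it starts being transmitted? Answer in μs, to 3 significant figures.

1880 μs

Each queued packet: L/R = 1000/1600000 = 625 μs.
3 queued → 1875 μs.
Queuing delay = 1880 μs.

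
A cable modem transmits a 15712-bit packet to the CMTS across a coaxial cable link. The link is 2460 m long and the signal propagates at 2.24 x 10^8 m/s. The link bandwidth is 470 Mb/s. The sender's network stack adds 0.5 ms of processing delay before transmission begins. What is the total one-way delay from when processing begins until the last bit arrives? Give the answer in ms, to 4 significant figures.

Transmission delay = L/R = 15712 / 470000000 = 0.0334298 ms.
Propagation delay = d/s = 2460 m / 2.24e+08 m/s = 0.0109821 ms.
Plus processing delay 0.5 ms = 0.5 ms.
Total = 0.5444 ms.

0.5444 ms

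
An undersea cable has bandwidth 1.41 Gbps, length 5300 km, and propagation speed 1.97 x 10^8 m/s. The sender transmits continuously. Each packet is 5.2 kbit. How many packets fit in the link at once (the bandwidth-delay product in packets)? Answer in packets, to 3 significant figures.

7300 packets

Propagation delay = 5300000 / 197000000 = 0.0269036 s.
BDP = R × t_prop = 1410000000 × 0.0269036 = 37934000 bits.
In packets of 5200 bits: 7300 packets.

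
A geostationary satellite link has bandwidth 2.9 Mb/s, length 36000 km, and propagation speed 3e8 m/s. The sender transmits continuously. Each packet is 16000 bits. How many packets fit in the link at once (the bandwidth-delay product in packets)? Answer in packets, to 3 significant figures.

21.8 packets

Propagation delay = 36000000 / 300000000 = 0.12 s.
BDP = R × t_prop = 2900000 × 0.12 = 348000 bits.
In packets of 16000 bits: 21.8 packets.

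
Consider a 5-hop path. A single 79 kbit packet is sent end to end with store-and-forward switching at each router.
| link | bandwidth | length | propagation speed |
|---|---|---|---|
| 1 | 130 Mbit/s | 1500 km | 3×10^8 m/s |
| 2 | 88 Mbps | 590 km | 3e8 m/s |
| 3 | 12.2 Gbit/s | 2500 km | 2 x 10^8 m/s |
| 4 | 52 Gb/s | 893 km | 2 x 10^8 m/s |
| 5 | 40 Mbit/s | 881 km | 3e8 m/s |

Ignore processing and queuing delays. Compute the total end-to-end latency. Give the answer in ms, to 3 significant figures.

L = 79000 bits.
Transmission delays (L/R per hop): 0.607692, 0.897727, 0.00647541, 0.00151923, 1.975 ms; sum = 3.48841 ms.
Propagation delays (d/s per hop): 5, 1.96667, 12.5, 4.465, 2.93667 ms; sum = 26.8683 ms.
End-to-end = 30.4 ms.

30.4 ms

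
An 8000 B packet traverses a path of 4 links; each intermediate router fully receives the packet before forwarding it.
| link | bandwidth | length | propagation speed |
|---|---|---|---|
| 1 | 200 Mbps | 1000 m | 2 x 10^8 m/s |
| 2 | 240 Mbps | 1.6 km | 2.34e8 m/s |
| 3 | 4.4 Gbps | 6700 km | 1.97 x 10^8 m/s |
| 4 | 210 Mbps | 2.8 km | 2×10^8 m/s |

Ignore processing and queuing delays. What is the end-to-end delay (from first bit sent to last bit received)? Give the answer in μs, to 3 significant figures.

34900 μs

L = 8000 × 8 = 64000 bits.
Transmission delays (L/R per hop): 320, 266.667, 14.5455, 304.762 μs; sum = 905.974 μs.
Propagation delays (d/s per hop): 5, 6.83761, 34010.2, 14 μs; sum = 34036 μs.
End-to-end = 34900 μs.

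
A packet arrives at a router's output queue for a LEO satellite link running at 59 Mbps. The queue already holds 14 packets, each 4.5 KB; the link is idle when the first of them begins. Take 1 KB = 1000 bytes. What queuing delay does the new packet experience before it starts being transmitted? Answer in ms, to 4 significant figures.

Each queued packet: L/R = 36000/59000000 = 0.610169 ms.
14 queued → 8.54237 ms.
Queuing delay = 8.542 ms.

8.542 ms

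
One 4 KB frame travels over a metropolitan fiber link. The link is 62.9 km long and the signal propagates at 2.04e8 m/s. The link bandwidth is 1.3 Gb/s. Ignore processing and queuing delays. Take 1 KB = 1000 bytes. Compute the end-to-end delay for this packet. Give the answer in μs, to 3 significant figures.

L = 32000 bits.
Transmission delay = L/R = 32000 / 1300000000 = 24.6154 μs.
Propagation delay = d/s = 62900 m / 204000000 m/s = 308.333 μs.
Total = 333 μs.

333 μs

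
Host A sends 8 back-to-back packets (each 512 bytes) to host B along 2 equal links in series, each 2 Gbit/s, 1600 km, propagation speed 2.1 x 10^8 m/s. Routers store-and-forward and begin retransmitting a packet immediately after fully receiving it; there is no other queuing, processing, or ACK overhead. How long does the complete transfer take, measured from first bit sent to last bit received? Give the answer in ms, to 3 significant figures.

15.3 ms

Per-hop transmission t_tx = L/R = 4096/2000000000 = 0.002048 ms.
Per-hop propagation t_prop = 1600000/210000000 = 7.61905 ms.
Pipeline fill: first packet needs 2·t_tx to clear all hops; remaining 7 packets each add one t_tx.
Total = (2+8-1)·t_tx + 2·t_prop = 9·0.002048 + 2·7.61905 = 15.3 ms.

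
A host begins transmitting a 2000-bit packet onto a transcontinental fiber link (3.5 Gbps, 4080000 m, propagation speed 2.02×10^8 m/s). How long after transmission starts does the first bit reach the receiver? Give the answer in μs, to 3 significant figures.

First bit experiences only propagation delay: d/s = 4080000/202000000 = 20200 μs.

20200 μs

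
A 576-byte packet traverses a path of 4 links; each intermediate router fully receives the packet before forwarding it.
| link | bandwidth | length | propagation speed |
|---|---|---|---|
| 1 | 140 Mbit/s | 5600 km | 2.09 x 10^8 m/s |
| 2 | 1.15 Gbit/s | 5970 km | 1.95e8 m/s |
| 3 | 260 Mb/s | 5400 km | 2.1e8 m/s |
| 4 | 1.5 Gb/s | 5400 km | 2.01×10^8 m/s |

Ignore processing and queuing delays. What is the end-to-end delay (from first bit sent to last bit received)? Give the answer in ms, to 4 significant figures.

L = 576 × 8 = 4608 bits.
Transmission delays (L/R per hop): 0.0329143, 0.00400696, 0.0177231, 0.003072 ms; sum = 0.0577163 ms.
Propagation delays (d/s per hop): 26.7943, 30.6154, 25.7143, 26.8657 ms; sum = 109.99 ms.
End-to-end = 110.0 ms.

110.0 ms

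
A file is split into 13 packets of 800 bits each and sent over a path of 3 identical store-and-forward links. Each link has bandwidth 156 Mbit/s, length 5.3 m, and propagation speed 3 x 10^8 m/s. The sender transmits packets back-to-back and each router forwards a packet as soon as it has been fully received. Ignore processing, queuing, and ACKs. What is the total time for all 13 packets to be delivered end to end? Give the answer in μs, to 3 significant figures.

77.0 μs

Per-hop transmission t_tx = L/R = 800/156000000 = 5.12821 μs.
Per-hop propagation t_prop = 5.3/300000000 = 0.0176667 μs.
Pipeline fill: first packet needs 3·t_tx to clear all hops; remaining 12 packets each add one t_tx.
Total = (3+13-1)·t_tx + 3·t_prop = 15·5.12821 + 3·0.0176667 = 77.0 μs.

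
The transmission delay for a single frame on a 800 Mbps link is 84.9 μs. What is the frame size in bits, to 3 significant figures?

67900 bits

L = R × t_tx = 800000000 b/s × 8.49e-05 s = 67920 bits.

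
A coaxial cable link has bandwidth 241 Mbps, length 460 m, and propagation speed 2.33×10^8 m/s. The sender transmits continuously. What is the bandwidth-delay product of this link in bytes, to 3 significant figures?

59.5 bytes

Propagation delay = 460 / 233000000 = 1.97425e-06 s.
BDP = R × t_prop = 241000000 × 1.97425e-06 = 475.794 bits.
In bytes: 475.794/8 = 59.5 bytes.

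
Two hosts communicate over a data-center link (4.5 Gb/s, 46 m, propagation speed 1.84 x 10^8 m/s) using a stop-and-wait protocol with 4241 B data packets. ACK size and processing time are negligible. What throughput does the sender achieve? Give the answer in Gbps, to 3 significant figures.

t_tx = L/R = 33928/4500000000 = 7.53956e-06 s.
t_prop = 46/184000000 = 2.5e-07 s; RTT = 5e-07 s.
Cycle = t_tx + RTT = 8.03956e-06 s.
Throughput = L / cycle = 33928 / 8.03956e-06 = 4.22 Gbps.

4.22 Gbps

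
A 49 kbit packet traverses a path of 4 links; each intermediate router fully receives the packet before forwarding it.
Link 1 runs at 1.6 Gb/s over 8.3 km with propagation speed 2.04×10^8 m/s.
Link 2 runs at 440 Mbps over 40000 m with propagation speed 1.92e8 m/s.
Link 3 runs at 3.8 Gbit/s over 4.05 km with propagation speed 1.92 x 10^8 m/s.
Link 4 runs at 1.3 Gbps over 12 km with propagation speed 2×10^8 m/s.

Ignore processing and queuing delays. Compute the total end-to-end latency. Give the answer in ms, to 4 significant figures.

0.5227 ms

L = 49000 bits.
Transmission delays (L/R per hop): 0.030625, 0.111364, 0.0128947, 0.0376923 ms; sum = 0.192576 ms.
Propagation delays (d/s per hop): 0.0406863, 0.208333, 0.0210938, 0.06 ms; sum = 0.330113 ms.
End-to-end = 0.5227 ms.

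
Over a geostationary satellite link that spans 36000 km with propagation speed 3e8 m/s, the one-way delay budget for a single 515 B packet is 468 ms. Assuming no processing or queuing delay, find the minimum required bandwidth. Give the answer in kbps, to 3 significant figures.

11.8 kbps

L = 4120 bits.
Propagation delay = 36000000 / 300000000 = 120 ms.
Transmission budget = 468 − 120 = 348 ms.
R ≥ L / t_tx = 4120 bits / 0.348 s = 11.8 kbps.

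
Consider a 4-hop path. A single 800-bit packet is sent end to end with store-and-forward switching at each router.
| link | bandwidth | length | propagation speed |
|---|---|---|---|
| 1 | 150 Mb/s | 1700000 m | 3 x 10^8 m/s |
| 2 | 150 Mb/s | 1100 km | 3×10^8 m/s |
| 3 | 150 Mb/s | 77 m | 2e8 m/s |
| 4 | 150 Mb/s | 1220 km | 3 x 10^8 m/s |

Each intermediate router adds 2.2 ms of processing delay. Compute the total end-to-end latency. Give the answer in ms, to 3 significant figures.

Transmission delay per hop = L/R = 800/150000000 = 0.00533333 ms; 4 hops → 0.0213333 ms.
Propagation delays (d/s per hop): 5.66667, 3.66667, 0.000385, 4.06667 ms; sum = 13.4004 ms.
Processing at 3 router(s): 3 × 2.2 ms = 6.6 ms.
End-to-end = 20.0 ms.

20.0 ms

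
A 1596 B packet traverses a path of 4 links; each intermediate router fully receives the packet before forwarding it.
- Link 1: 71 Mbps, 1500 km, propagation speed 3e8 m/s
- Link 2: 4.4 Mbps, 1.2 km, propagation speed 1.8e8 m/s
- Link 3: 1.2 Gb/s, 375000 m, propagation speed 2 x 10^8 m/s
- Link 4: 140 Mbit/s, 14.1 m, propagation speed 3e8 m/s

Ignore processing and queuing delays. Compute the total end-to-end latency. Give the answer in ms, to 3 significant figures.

L = 1596 × 8 = 12768 bits.
Transmission delays (L/R per hop): 0.179831, 2.90182, 0.01064, 0.0912 ms; sum = 3.18349 ms.
Propagation delays (d/s per hop): 5, 0.00666667, 1.875, 4.7e-05 ms; sum = 6.88171 ms.
End-to-end = 10.1 ms.

10.1 ms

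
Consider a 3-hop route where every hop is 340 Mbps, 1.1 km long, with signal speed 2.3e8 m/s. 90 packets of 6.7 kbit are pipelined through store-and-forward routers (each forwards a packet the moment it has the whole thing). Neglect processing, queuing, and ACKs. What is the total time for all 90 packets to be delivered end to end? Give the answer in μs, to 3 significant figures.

Per-hop transmission t_tx = L/R = 6700/340000000 = 19.7059 μs.
Per-hop propagation t_prop = 1100/2.3e+08 = 4.78261 μs.
Pipeline fill: first packet needs 3·t_tx to clear all hops; remaining 89 packets each add one t_tx.
Total = (3+90-1)·t_tx + 3·t_prop = 92·19.7059 + 3·4.78261 = 1830 μs.

1830 μs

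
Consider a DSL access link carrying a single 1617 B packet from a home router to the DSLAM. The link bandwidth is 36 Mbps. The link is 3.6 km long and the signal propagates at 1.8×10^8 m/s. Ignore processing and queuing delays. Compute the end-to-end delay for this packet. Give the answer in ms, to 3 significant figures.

L = 1617 × 8 = 12936 bits.
Transmission delay = L/R = 12936 / 36000000 = 0.359333 ms.
Propagation delay = d/s = 3600 m / 180000000 m/s = 0.02 ms.
Total = 0.379 ms.

0.379 ms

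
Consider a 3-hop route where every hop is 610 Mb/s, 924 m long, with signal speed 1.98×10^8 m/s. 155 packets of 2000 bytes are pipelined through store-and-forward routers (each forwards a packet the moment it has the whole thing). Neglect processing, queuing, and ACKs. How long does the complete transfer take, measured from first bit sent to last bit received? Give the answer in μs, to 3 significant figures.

Per-hop transmission t_tx = L/R = 16000/610000000 = 26.2295 μs.
Per-hop propagation t_prop = 924/198000000 = 4.66667 μs.
Pipeline fill: first packet needs 3·t_tx to clear all hops; remaining 154 packets each add one t_tx.
Total = (3+155-1)·t_tx + 3·t_prop = 157·26.2295 + 3·4.66667 = 4130 μs.

4130 μs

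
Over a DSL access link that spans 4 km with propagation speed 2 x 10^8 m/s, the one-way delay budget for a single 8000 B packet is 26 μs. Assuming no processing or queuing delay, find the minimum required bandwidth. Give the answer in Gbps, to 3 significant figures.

L = 64000 bits.
Propagation delay = 4000 / 200000000 = 20 μs.
Transmission budget = 26 − 20 = 6 μs.
R ≥ L / t_tx = 64000 bits / 6e-06 s = 10.7 Gbps.

10.7 Gbps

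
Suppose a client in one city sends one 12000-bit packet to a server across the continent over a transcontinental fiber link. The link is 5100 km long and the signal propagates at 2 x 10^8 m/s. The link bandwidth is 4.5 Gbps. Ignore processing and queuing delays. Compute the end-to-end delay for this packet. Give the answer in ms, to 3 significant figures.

25.5 ms

Transmission delay = L/R = 12000 / 4500000000 = 0.00266667 ms.
Propagation delay = d/s = 5100000 m / 200000000 m/s = 25.5 ms.
Total = 25.5 ms.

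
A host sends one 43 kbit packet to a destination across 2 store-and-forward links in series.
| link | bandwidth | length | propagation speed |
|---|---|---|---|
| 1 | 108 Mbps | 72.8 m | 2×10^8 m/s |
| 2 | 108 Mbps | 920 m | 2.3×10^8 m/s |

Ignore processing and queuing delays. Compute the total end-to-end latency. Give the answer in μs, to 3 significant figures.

801 μs

L = 43000 bits.
Transmission delay per hop = L/R = 43000/108000000 = 398.148 μs; 2 hops → 796.296 μs.
Propagation delays (d/s per hop): 0.364, 4 μs; sum = 4.364 μs.
End-to-end = 801 μs.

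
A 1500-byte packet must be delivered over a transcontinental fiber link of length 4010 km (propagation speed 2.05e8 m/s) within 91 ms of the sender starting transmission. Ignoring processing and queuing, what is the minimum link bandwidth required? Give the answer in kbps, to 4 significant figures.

L = 12000 bits.
Propagation delay = 4010000 / 2.05e+08 = 19.561 ms.
Transmission budget = 91 − 19.561 = 71.439 ms.
R ≥ L / t_tx = 12000 bits / 0.071439 s = 168.0 kbps.

168.0 kbps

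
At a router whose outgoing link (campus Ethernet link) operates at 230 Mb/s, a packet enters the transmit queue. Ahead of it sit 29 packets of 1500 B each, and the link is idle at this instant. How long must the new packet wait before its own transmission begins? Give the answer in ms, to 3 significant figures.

1.51 ms

Each queued packet: L/R = 12000/230000000 = 0.0521739 ms.
29 queued → 1.51304 ms.
Queuing delay = 1.51 ms.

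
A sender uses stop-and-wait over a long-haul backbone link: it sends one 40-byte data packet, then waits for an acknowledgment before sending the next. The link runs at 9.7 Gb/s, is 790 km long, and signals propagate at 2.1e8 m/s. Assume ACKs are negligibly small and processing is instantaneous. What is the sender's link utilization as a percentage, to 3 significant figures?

0.000438 %

t_tx = L/R = 320/9700000000 = 3.29897e-08 s.
t_prop = 790000/210000000 = 0.0037619 s; RTT = 0.00752381 s.
Cycle = t_tx + RTT = 0.00752384 s.
Utilization = t_tx / cycle = 3.29897e-08/0.00752384 = 0.000438 %.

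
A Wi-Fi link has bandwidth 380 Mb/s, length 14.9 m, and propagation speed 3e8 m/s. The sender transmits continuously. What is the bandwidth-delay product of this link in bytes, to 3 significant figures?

Propagation delay = 14.9 / 300000000 = 4.96667e-08 s.
BDP = R × t_prop = 380000000 × 4.96667e-08 = 18.8733 bits.
In bytes: 18.8733/8 = 2.36 bytes.

2.36 bytes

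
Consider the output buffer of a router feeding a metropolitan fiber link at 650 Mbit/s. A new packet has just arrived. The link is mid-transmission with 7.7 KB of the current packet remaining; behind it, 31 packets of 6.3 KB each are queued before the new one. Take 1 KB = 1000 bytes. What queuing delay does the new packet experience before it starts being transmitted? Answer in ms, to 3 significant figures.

Each queued packet: L/R = 50400/650000000 = 0.0775385 ms.
31 queued → 2.40369 ms.
Plus remaining 61600 bits of current packet: 0.0947692 ms.
Queuing delay = 2.50 ms.

2.50 ms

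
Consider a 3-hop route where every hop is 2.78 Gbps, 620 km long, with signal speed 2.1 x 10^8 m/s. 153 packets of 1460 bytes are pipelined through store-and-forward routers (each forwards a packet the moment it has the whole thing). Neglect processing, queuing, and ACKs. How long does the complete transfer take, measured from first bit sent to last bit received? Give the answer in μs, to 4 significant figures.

9508 μs

Per-hop transmission t_tx = L/R = 11680/2780000000 = 4.20144 μs.
Per-hop propagation t_prop = 620000/210000000 = 2952.38 μs.
Pipeline fill: first packet needs 3·t_tx to clear all hops; remaining 152 packets each add one t_tx.
Total = (3+153-1)·t_tx + 3·t_prop = 155·4.20144 + 3·2952.38 = 9508 μs.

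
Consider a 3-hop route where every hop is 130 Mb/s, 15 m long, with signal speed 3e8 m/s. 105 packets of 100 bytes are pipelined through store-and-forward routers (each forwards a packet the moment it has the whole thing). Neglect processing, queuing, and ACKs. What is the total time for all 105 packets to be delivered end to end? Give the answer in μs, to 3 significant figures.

659 μs

Per-hop transmission t_tx = L/R = 800/130000000 = 6.15385 μs.
Per-hop propagation t_prop = 15/300000000 = 0.05 μs.
Pipeline fill: first packet needs 3·t_tx to clear all hops; remaining 104 packets each add one t_tx.
Total = (3+105-1)·t_tx + 3·t_prop = 107·6.15385 + 3·0.05 = 659 μs.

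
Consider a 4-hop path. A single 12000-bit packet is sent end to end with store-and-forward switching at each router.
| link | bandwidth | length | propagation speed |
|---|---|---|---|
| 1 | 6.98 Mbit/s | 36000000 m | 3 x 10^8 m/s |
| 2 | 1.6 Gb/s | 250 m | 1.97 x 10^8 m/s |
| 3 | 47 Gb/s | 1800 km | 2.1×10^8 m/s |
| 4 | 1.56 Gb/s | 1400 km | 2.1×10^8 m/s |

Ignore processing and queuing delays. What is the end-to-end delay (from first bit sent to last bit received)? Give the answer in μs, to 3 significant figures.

Transmission delays (L/R per hop): 1719.2, 7.5, 0.255319, 7.69231 μs; sum = 1734.65 μs.
Propagation delays (d/s per hop): 120000, 1.26904, 8571.43, 6666.67 μs; sum = 135239 μs.
End-to-end = 137000 μs.

137000 μs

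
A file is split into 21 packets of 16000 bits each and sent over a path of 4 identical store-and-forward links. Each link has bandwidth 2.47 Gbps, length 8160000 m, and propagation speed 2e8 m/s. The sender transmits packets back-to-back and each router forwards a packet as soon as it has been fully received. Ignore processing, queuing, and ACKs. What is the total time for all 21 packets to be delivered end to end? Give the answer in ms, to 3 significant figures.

Per-hop transmission t_tx = L/R = 16000/2470000000 = 0.00647773 ms.
Per-hop propagation t_prop = 8160000/200000000 = 40.8 ms.
Pipeline fill: first packet needs 4·t_tx to clear all hops; remaining 20 packets each add one t_tx.
Total = (4+21-1)·t_tx + 4·t_prop = 24·0.00647773 + 4·40.8 = 163 ms.

163 ms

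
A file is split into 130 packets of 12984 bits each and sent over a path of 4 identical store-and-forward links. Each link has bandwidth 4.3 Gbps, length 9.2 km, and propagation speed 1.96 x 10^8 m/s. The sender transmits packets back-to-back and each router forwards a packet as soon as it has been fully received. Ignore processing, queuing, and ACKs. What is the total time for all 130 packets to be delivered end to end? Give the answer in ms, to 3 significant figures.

0.589 ms

Per-hop transmission t_tx = L/R = 12984/4300000000 = 0.00301953 ms.
Per-hop propagation t_prop = 9200/196000000 = 0.0469388 ms.
Pipeline fill: first packet needs 4·t_tx to clear all hops; remaining 129 packets each add one t_tx.
Total = (4+130-1)·t_tx + 4·t_prop = 133·0.00301953 + 4·0.0469388 = 0.589 ms.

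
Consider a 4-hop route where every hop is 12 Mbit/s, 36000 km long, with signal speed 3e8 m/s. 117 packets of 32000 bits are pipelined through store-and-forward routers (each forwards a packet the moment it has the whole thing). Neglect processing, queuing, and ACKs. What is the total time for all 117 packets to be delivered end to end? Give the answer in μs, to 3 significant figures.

800000 μs

Per-hop transmission t_tx = L/R = 32000/12000000 = 2666.67 μs.
Per-hop propagation t_prop = 36000000/300000000 = 120000 μs.
Pipeline fill: first packet needs 4·t_tx to clear all hops; remaining 116 packets each add one t_tx.
Total = (4+117-1)·t_tx + 4·t_prop = 120·2666.67 + 4·120000 = 800000 μs.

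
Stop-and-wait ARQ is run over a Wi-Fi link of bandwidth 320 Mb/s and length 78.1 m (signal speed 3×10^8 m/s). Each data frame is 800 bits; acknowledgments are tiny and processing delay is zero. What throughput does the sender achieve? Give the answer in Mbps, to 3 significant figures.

t_tx = L/R = 800/320000000 = 2.5e-06 s.
t_prop = 78.1/300000000 = 2.60333e-07 s; RTT = 5.20667e-07 s.
Cycle = t_tx + RTT = 3.02067e-06 s.
Throughput = L / cycle = 800 / 3.02067e-06 = 265 Mbps.

265 Mbps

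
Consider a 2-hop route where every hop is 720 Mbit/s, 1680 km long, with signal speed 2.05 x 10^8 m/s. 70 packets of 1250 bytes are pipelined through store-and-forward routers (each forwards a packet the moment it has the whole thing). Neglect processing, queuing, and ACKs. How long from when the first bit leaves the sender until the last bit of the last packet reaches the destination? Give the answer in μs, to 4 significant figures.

17380 μs

Per-hop transmission t_tx = L/R = 10000/720000000 = 13.8889 μs.
Per-hop propagation t_prop = 1680000/2.05e+08 = 8195.12 μs.
Pipeline fill: first packet needs 2·t_tx to clear all hops; remaining 69 packets each add one t_tx.
Total = (2+70-1)·t_tx + 2·t_prop = 71·13.8889 + 2·8195.12 = 17380 μs.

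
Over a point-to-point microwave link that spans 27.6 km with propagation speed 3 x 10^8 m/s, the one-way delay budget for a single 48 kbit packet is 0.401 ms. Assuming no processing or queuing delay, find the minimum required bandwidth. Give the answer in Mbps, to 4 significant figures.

Propagation delay = 27600 / 300000000 = 0.092 ms.
Transmission budget = 0.401 − 0.092 = 0.309 ms.
R ≥ L / t_tx = 48000 bits / 0.000309 s = 155.3 Mbps.

155.3 Mbps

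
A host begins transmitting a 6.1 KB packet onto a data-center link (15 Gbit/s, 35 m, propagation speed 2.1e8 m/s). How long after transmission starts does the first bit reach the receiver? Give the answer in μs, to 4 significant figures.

0.1667 μs

First bit experiences only propagation delay: d/s = 35/210000000 = 0.1667 μs.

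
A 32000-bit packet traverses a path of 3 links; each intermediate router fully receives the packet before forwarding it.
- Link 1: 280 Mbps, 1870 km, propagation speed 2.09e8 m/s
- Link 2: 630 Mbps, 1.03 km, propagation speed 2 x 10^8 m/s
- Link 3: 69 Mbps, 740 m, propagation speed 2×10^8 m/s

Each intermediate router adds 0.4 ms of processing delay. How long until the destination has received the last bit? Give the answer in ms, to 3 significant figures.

Transmission delays (L/R per hop): 0.114286, 0.0507937, 0.463768 ms; sum = 0.628847 ms.
Propagation delays (d/s per hop): 8.94737, 0.00515, 0.0037 ms; sum = 8.95622 ms.
Processing at 2 router(s): 2 × 0.4 ms = 0.8 ms.
End-to-end = 10.4 ms.

10.4 ms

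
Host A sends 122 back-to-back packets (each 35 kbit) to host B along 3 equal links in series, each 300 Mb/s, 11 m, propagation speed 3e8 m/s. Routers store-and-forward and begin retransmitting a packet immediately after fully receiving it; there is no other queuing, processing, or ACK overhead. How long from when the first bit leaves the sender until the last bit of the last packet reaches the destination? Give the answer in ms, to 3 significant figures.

Per-hop transmission t_tx = L/R = 35000/300000000 = 0.116667 ms.
Per-hop propagation t_prop = 11/300000000 = 3.66667e-05 ms.
Pipeline fill: first packet needs 3·t_tx to clear all hops; remaining 121 packets each add one t_tx.
Total = (3+122-1)·t_tx + 3·t_prop = 124·0.116667 + 3·3.66667e-05 = 14.5 ms.

14.5 ms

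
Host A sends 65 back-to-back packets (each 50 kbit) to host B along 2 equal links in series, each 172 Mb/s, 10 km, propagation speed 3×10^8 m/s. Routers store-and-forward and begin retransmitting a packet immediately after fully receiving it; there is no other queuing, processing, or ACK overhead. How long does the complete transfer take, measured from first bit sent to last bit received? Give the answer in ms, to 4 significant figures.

19.25 ms

Per-hop transmission t_tx = L/R = 50000/172000000 = 0.290698 ms.
Per-hop propagation t_prop = 10000/300000000 = 0.0333333 ms.
Pipeline fill: first packet needs 2·t_tx to clear all hops; remaining 64 packets each add one t_tx.
Total = (2+65-1)·t_tx + 2·t_prop = 66·0.290698 + 2·0.0333333 = 19.25 ms.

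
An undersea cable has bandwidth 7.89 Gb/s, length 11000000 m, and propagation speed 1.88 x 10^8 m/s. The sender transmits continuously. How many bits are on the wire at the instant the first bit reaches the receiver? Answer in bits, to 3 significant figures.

Propagation delay = 11000000 / 188000000 = 0.0585106 s.
BDP = R × t_prop = 7890000000 × 0.0585106 = 461649000 bits.

462000000 bits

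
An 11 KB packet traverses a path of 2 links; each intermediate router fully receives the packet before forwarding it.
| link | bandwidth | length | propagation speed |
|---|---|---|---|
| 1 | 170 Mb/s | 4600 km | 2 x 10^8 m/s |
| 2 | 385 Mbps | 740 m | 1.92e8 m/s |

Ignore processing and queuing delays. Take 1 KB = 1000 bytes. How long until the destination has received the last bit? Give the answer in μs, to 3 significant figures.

L = 88000 bits.
Transmission delays (L/R per hop): 517.647, 228.571 μs; sum = 746.218 μs.
Propagation delays (d/s per hop): 23000, 3.85417 μs; sum = 23003.9 μs.
End-to-end = 23800 μs.

23800 μs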